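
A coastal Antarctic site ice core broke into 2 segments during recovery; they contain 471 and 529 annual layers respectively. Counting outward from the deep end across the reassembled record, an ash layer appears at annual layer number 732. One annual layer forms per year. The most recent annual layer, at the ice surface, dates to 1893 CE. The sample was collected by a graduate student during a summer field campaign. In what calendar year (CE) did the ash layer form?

1625 CE

Total annual layers = 471 + 529 = 1000.
1000 − 732 = 268 annual layers lie beyond the ash layer toward the ice surface.
1893 − 268 = 1625 CE.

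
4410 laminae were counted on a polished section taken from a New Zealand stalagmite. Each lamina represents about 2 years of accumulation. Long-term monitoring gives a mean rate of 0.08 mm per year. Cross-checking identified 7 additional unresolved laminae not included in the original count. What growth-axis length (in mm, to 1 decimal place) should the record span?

True lamina count = 4410 + 7 = 4417.
At 2 years per lamina, 4417 × 2 = 8834 years.
Length ≈ 0.08 × 8834 = 706.7 mm.

706.7 mm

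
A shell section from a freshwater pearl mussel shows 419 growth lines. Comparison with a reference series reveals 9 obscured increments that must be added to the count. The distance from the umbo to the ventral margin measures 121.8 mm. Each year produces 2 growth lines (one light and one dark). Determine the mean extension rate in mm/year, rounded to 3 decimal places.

True growth line count = 419 + 9 = 428.
428 growth lines at 2 per year is 428 / 2 = 214 years.
121.8 mm over 214 years gives 121.8 / 214 ≈ 0.569 mm/year.

0.569 mm/year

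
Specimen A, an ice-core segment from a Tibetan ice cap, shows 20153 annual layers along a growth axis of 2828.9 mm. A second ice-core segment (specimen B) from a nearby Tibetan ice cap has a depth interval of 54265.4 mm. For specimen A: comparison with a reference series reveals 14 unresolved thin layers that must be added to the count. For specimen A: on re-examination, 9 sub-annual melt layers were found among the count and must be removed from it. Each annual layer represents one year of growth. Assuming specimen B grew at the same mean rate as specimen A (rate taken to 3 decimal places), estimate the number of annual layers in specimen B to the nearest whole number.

387610 annual layers

Specimen A: correcting the raw count gives 20153 − 9 + 14 = 20158 true annual layers.
A: Extension rate ≈ 2828.9 / 20158 = 0.140 mm/yr.
Specimen B: 54265.4 mm / 0.140 mm per year = 387610.00 years ≈ 387610 annual layers.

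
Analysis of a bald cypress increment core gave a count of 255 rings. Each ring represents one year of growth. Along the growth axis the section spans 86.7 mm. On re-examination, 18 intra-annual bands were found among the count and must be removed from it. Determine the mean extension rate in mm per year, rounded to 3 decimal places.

True ring count = 255 − 18 = 237.
86.7 mm over 237 years gives 86.7 / 237 ≈ 0.366 mm per year.

0.366 mm per year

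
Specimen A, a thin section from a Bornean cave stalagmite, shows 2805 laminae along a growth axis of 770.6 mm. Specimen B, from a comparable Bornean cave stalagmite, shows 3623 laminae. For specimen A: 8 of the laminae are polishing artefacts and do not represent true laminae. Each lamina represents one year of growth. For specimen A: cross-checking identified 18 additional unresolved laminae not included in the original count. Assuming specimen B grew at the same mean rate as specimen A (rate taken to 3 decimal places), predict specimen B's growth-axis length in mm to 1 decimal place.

Specimen A: correcting the raw count gives 2805 − 8 + 18 = 2815 true laminae.
A: Extension rate ≈ 770.6 / 2815 = 0.274 mm/yr.
B's length ≈ 0.274 × 3623 = 992.7 mm.

992.7 mm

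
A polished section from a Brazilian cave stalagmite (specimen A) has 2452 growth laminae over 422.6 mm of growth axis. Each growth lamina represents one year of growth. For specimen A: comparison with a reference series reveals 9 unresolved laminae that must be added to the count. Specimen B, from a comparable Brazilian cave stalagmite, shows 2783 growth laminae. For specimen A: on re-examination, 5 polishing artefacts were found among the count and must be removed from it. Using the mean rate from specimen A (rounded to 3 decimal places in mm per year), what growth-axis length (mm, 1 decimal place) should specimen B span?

Specimen A: true growth lamina count = 2452 − 5 + 9 = 2456.
A: Extension rate ≈ 422.6 / 2456 = 0.172 mm per year.
For B, 0.172 mm/year × 2783 years = 478.7 mm.

478.7 mm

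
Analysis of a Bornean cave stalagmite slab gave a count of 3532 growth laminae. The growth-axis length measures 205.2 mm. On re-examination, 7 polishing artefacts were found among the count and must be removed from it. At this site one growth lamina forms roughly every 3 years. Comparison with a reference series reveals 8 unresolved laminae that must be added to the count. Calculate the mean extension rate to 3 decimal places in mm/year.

0.019 mm/year

Adjusted count: 3532 − 7 + 8 = 3533 growth laminae.
3533 growth laminae at 3 years each span 3533 × 3 = 10599 years.
Mean rate = 205.2 mm / 10599 years ≈ 0.019 mm/year.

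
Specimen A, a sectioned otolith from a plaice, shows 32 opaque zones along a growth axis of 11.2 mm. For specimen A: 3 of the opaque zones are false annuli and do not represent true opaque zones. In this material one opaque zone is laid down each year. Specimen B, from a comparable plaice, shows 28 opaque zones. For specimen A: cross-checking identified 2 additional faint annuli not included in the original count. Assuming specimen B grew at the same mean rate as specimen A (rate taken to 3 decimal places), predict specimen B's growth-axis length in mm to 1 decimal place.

Specimen A: adjusted count: 32 − 3 + 2 = 31 opaque zones.
A: Extension rate ≈ 11.2 / 31 = 0.361 mm/yr.
For B, 0.361 mm/year × 28 years = 10.1 mm.

10.1 mm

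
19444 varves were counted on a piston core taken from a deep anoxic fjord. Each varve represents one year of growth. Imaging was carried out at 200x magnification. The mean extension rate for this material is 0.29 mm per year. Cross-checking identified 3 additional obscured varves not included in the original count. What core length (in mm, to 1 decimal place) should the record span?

5639.6 mm

True varve count = 19444 + 3 = 19447.
Predicted length = 0.29 mm/year × 19447 years = 5639.6 mm.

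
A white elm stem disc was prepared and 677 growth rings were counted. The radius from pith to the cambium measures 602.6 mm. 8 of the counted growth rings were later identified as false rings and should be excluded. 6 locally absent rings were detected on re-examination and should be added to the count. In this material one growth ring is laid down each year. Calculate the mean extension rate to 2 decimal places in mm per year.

After corrections the count is 677 − 8 + 6 = 675 growth rings.
Mean rate = 602.6 mm / 675 years ≈ 0.89 mm per year.

0.89 mm per year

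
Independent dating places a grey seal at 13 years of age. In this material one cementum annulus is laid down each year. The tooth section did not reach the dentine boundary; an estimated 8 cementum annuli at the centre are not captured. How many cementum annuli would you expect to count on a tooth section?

5 cementum annuli

Expected cementum annuli over 13 years: 13.
Less the 8 uncaptured cementum annuli: 13 − 8 = 5.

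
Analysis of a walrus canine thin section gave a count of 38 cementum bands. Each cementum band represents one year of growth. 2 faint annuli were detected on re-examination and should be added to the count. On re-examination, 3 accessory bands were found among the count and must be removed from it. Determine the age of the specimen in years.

True cementum band count = 38 − 3 + 2 = 37.
One cementum band per year makes the duration 37 years.

37 years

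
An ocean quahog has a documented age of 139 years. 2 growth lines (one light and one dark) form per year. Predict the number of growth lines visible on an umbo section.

Expected growth lines: 139 × 2 = 278.
So 278 growth lines should be present.

278 growth lines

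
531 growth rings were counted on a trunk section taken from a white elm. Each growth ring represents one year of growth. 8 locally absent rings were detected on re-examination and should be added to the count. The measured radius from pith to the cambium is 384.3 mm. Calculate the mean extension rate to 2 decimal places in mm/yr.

True growth ring count = 531 + 8 = 539.
384.3 mm over 539 years gives 384.3 / 539 ≈ 0.71 mm/yr.

0.71 mm/yr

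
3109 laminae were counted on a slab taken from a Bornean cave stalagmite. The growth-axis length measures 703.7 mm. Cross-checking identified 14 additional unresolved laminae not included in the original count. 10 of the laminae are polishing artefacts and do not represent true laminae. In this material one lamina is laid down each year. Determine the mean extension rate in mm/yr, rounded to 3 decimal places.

0.226 mm/yr

After corrections the count is 3109 − 10 + 14 = 3113 laminae.
Mean rate = 703.7 mm / 3113 years ≈ 0.226 mm/yr.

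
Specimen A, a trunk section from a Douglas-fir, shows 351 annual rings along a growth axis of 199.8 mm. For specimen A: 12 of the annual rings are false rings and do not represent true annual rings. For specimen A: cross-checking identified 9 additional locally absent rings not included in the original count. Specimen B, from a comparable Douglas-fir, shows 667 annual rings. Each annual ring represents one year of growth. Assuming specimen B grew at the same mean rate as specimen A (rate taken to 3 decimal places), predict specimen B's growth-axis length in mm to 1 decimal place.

382.9 mm

Specimen A: correcting the raw count gives 351 − 12 + 9 = 348 true annual rings.
A: Mean rate = 199.8 mm / 348 years ≈ 0.574 mm/year.
B's length ≈ 0.574 × 667 = 382.9 mm.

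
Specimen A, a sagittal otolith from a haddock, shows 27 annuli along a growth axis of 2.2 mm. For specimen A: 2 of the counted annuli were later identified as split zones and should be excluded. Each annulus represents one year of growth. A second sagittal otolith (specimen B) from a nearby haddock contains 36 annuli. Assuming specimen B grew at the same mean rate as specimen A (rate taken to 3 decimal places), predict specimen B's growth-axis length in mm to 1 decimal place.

Specimen A: after corrections the count is 27 − 2 = 25 annuli.
A: Mean rate = 2.2 mm / 25 years ≈ 0.088 mm/yr.
Length of B = 0.088 × 36 = 3.2 mm.

3.2 mm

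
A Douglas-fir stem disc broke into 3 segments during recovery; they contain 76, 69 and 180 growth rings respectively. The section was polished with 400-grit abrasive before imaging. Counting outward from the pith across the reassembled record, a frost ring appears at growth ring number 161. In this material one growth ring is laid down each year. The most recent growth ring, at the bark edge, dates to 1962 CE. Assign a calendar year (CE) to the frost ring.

1798 CE

Total growth rings = 76 + 69 + 180 = 325.
The frost ring sits at growth ring 161 from the pith, so 325 − 161 = 164 growth rings formed after it.
1962 − 164 = 1798 CE.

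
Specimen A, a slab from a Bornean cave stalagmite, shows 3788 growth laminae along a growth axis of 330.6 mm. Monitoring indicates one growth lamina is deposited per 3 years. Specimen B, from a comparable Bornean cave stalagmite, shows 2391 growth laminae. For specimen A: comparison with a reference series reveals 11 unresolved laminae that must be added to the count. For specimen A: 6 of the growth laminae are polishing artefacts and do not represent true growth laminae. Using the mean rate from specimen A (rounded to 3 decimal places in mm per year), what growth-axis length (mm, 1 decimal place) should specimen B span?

208.0 mm

Specimen A: adjusted count: 3788 − 6 + 11 = 3793 growth laminae.
Specimen A: multiplying by 3 years per growth lamina: 3793 × 3 = 11379 years.
A: 330.6 mm over 11379 years gives 330.6 / 11379 ≈ 0.029 mm/yr.
Specimen B: 2391 growth laminae at 3 years each span 2391 × 3 = 7173 years. Length of B = 0.029 × 7173 = 208.0 mm.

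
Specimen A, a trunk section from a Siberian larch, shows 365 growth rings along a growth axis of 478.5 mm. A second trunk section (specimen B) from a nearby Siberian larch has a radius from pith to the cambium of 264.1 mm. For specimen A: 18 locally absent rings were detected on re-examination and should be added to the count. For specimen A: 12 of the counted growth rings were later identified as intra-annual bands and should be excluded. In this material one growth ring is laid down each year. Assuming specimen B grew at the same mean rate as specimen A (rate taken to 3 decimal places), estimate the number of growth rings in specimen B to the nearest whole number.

Specimen A: adjusted count: 365 − 12 + 18 = 371 growth rings.
A: Extension rate ≈ 478.5 / 371 = 1.290 mm/yr.
B spans 264.1 / 1.290 = 204.73 years ≈ 205 growth rings.

205 growth rings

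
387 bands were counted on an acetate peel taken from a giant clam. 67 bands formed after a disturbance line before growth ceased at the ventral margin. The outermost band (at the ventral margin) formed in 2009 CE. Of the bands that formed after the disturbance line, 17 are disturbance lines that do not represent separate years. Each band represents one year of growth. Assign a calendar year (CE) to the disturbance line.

There are 67 bands younger than the disturbance line.
Excluding 17 false bands: 67 − 17 = 50.
2009 − 50 = 1959 CE.

1959 CE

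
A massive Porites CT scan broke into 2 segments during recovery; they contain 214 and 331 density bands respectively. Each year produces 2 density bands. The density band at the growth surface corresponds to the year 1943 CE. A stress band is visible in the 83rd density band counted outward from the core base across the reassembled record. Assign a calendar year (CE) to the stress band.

Total density bands = 214 + 331 = 545.
The stress band sits at density band 83 from the core base, so 545 − 83 = 462 density bands formed after it.
462 density bands at 2 per year is 462 / 2 = 231 years.
The density band at the growth surface is 1943 CE, so the stress band dates to 1943 − 231 = 1712 CE.

1712 CE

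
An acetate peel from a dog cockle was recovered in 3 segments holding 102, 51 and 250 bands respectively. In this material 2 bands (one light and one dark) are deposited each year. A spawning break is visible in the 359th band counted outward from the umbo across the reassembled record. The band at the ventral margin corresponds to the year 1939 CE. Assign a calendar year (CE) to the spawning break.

Total bands = 102 + 51 + 250 = 403.
The spawning break sits at band 359 from the umbo, so 403 − 359 = 44 bands formed after it.
Dividing by 2 bands per year: 44 / 2 = 22 years.
The band at the ventral margin is 1939 CE, so the spawning break dates to 1939 − 22 = 1917 CE.

1917 CE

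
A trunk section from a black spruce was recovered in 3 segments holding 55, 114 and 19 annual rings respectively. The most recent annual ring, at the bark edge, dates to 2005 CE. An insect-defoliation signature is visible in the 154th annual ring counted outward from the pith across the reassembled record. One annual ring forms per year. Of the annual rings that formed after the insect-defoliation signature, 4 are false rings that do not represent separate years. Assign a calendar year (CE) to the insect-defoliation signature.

1975 CE

Total annual rings = 55 + 114 + 19 = 188.
The insect-defoliation signature sits at annual ring 154 from the pith, so 188 − 154 = 34 annual rings formed after it.
Removing the 4 false annual rings leaves 34 − 4 = 30 true annual rings beyond the insect-defoliation signature.
Counting back 30 years from 2005 CE places the insect-defoliation signature in 2005 − 30 = 1975 CE.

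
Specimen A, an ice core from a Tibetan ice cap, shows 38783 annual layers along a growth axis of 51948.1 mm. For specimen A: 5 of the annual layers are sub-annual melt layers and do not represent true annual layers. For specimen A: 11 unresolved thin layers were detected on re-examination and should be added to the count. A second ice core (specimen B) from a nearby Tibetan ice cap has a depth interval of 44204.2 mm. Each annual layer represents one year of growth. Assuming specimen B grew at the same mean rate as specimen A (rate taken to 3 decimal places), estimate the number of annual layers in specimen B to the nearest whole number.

Specimen A: correcting the raw count gives 38783 − 5 + 11 = 38789 true annual layers.
A: 51948.1 mm over 38789 years gives 51948.1 / 38789 ≈ 1.339 mm/year.
For B, 44204.2 / 1.339 = 33012.85 years ≈ 33013 annual layers.

33013 annual layers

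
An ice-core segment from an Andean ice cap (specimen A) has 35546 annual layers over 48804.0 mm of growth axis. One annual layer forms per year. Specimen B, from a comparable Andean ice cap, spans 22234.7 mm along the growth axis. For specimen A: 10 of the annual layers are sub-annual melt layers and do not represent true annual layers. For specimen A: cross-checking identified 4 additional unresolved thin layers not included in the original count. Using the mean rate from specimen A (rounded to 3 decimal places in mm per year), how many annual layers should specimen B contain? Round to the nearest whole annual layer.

16194 annual layers

Specimen A: after corrections the count is 35546 − 10 + 4 = 35540 annual layers.
A: Extension rate ≈ 48804.0 / 35540 = 1.373 mm/yr.
B spans 22234.7 / 1.373 = 16194.25 years ≈ 16194 annual layers.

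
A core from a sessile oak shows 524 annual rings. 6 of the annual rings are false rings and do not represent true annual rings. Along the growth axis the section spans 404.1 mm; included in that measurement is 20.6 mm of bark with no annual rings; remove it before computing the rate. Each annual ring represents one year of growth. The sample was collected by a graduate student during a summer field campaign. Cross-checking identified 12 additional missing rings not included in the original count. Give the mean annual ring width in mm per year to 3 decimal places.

Correcting the raw count gives 524 − 6 + 12 = 530 true annual rings.
Net length = 404.1 − 20.6 = 383.5 mm.
Extension rate ≈ 383.5 / 530 = 0.724 mm per year.

0.724 mm per year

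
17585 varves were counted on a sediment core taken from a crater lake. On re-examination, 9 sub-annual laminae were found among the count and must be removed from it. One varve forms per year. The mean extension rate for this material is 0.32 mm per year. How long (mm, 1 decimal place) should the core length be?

After corrections the count is 17585 − 9 = 17576 varves.
Length ≈ 0.32 × 17576 = 5624.3 mm.

5624.3 mm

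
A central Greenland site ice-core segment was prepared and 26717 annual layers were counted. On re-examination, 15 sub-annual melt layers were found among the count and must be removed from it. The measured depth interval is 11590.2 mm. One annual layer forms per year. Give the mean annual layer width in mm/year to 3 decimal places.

Adjusted count: 26717 − 15 = 26702 annual layers.
Extension rate ≈ 11590.2 / 26702 = 0.434 mm/year.

0.434 mm/year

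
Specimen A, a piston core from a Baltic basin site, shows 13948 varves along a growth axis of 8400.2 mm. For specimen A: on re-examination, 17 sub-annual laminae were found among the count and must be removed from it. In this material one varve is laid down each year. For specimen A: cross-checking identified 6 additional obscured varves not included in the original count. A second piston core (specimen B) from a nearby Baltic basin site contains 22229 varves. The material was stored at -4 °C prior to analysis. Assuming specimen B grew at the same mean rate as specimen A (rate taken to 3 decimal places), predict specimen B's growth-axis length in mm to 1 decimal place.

13404.1 mm

Specimen A: after corrections the count is 13948 − 17 + 6 = 13937 varves.
A: Mean rate = 8400.2 mm / 13937 years ≈ 0.603 mm per year.
For B, 0.603 mm/year × 22229 years = 13404.1 mm.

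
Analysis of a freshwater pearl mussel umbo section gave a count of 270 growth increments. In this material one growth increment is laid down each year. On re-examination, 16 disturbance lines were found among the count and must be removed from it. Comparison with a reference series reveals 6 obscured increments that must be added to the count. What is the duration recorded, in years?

260 years

True growth increment count = 270 − 16 + 6 = 260.
At one growth increment per year, that is 260 years.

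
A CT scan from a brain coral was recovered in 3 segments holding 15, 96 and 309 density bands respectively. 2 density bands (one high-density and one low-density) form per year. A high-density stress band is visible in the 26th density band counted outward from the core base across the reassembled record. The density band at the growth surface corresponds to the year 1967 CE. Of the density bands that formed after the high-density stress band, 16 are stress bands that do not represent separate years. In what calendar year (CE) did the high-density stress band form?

Total density bands = 15 + 96 + 309 = 420.
Between density band 26 and the growth surface there are 420 − 26 = 394 density bands.
Removing the 16 false density bands leaves 394 − 16 = 378 true density bands beyond the high-density stress band.
378 density bands at 2 per year is 378 / 2 = 189 years.
The density band at the growth surface is 1967 CE, so the high-density stress band dates to 1967 − 189 = 1778 CE.

1778 CE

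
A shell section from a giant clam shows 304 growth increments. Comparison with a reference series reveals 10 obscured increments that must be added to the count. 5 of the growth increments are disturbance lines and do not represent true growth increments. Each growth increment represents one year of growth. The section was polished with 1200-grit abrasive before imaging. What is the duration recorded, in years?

309 yr

After corrections the count is 304 − 5 + 10 = 309 growth increments.
One growth increment per year makes the duration 309 years.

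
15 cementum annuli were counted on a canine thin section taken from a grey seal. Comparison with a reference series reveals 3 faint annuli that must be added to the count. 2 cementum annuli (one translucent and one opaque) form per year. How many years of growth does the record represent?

After corrections the count is 15 + 3 = 18 cementum annuli.
With 2 cementum annuli per year, 18 / 2 = 9 years.

9 yr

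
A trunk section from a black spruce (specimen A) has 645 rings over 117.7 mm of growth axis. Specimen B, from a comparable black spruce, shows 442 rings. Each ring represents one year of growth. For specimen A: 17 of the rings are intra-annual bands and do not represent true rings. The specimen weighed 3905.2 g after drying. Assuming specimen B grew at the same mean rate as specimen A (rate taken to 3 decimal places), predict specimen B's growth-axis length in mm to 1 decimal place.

Specimen A: correcting the raw count gives 645 − 17 = 628 true rings.
A: 117.7 mm over 628 years gives 117.7 / 628 ≈ 0.187 mm/yr.
Length of B = 0.187 × 442 = 82.7 mm.

82.7 mm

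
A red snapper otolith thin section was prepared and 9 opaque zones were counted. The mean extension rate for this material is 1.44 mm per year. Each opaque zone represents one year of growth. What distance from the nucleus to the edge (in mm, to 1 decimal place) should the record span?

The record spans 9 years at 1.44 mm per year.
Length ≈ 1.44 × 9 = 13.0 mm.

13.0 mm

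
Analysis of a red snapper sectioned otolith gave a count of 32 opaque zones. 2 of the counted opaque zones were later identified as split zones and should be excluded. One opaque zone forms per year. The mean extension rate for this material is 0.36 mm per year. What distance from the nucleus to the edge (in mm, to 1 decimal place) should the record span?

Adjusted count: 32 − 2 = 30 opaque zones.
Predicted length = 0.36 mm/year × 30 years = 10.8 mm.

10.8 mm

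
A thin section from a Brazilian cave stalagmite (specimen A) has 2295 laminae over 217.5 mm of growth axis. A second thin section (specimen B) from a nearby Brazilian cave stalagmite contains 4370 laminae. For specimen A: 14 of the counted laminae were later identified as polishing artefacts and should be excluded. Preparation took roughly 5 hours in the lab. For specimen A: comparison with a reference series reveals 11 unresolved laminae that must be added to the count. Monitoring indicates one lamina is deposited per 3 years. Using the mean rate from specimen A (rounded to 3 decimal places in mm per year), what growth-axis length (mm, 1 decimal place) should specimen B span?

Specimen A: true lamina count = 2295 − 14 + 11 = 2292.
Specimen A: multiplying by 3 years per lamina: 2292 × 3 = 6876 years.
A: Extension rate ≈ 217.5 / 6876 = 0.032 mm/year.
Specimen B: 4370 laminae at 3 years each span 4370 × 3 = 13110 years. For B, 0.032 mm/year × 13110 years = 419.5 mm.

419.5 mm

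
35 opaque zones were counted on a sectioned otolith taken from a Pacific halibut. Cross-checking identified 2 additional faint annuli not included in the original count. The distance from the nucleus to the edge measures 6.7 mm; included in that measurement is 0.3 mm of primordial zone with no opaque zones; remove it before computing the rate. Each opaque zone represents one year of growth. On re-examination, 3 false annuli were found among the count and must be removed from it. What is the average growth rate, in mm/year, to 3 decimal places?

True opaque zone count = 35 − 3 + 2 = 34.
Net length = 6.7 − 0.3 = 6.4 mm.
6.4 mm over 34 years gives 6.4 / 34 ≈ 0.188 mm/year.

0.188 mm/year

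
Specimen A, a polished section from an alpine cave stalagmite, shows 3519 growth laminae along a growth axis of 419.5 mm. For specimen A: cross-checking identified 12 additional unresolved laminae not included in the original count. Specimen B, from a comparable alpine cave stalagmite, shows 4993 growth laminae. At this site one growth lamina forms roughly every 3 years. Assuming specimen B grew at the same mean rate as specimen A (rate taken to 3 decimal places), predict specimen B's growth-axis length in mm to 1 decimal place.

Specimen A: adjusted count: 3519 + 12 = 3531 growth laminae.
Specimen A: 3531 growth laminae at 3 years each span 3531 × 3 = 10593 years.
A: 419.5 mm over 10593 years gives 419.5 / 10593 ≈ 0.040 mm per year.
Specimen B: at 3 years per growth lamina, 4993 × 3 = 14979 years. Length of B = 0.040 × 14979 = 599.2 mm.

599.2 mm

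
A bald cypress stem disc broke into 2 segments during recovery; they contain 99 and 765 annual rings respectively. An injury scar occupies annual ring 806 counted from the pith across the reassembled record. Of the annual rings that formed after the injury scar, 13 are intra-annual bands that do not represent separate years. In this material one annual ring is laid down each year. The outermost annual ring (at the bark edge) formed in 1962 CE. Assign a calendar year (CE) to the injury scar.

Total annual rings = 99 + 765 = 864.
Between annual ring 806 and the bark edge there are 864 − 806 = 58 annual rings.
Removing the 13 false annual rings leaves 58 − 13 = 45 true annual rings beyond the injury scar.
1962 − 45 = 1917 CE.

1917 CE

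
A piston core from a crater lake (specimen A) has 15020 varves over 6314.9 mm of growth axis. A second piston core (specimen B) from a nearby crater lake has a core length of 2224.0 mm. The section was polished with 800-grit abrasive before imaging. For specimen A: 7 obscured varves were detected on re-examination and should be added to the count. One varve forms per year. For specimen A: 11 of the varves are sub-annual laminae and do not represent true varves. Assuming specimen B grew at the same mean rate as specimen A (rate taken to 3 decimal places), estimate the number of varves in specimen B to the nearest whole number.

5283 varves

Specimen A: true varve count = 15020 − 11 + 7 = 15016.
A: Extension rate ≈ 6314.9 / 15016 = 0.421 mm per year.
Specimen B: 2224.0 mm / 0.421 mm per year = 5282.66 years ≈ 5283 varves.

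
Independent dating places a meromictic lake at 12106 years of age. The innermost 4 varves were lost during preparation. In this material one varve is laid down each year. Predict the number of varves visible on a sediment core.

One varve per year gives 12106 varves over 12106 years.
Subtracting the 4 varves not captured gives 12106 − 4 = 12102 varves in the record.

12102 varves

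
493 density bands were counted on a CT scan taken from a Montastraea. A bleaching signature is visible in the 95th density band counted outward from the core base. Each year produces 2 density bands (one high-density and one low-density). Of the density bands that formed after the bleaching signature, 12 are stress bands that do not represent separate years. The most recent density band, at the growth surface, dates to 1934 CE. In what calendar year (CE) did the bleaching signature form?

Between density band 95 and the growth surface there are 493 − 95 = 398 density bands.
Excluding 12 false density bands: 398 − 12 = 386.
Dividing by 2 density bands per year: 386 / 2 = 193 years.
The density band at the growth surface is 1934 CE, so the bleaching signature dates to 1934 − 193 = 1741 CE.

1741 CE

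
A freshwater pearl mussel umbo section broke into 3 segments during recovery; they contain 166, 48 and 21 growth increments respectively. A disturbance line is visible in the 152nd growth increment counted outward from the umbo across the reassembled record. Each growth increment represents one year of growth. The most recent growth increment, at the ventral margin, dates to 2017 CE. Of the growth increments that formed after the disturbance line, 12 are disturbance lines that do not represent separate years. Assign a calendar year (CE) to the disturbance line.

1946 CE

Total growth increments = 166 + 48 + 21 = 235.
235 − 152 = 83 growth increments lie beyond the disturbance line toward the ventral margin.
Removing the 12 false growth increments leaves 83 − 12 = 71 true growth increments beyond the disturbance line.
Counting back 71 years from 2017 CE places the disturbance line in 2017 − 71 = 1946 CE.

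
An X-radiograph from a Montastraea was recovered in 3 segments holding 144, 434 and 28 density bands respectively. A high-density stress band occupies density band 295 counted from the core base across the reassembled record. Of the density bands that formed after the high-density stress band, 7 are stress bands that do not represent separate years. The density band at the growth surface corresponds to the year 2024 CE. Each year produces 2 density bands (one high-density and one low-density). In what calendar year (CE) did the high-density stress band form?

1872 CE

Total density bands = 144 + 434 + 28 = 606.
606 − 295 = 311 density bands lie beyond the high-density stress band toward the growth surface.
Excluding 7 false density bands: 311 − 7 = 304.
Dividing by 2 density bands per year: 304 / 2 = 152 years.
2024 − 152 = 1872 CE.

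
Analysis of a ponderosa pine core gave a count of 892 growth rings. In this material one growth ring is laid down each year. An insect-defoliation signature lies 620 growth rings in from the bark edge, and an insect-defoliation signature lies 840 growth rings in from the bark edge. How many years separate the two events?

220 years

Separation: 840 − 620 = 220 growth rings.
That is 220 years at one growth ring per year.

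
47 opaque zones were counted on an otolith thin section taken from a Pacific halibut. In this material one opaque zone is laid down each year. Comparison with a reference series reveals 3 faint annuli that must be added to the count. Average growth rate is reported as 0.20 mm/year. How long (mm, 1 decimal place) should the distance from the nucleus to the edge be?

10.0 mm

Adjusted count: 47 + 3 = 50 opaque zones.
Predicted length = 0.20 mm/year × 50 years = 10.0 mm.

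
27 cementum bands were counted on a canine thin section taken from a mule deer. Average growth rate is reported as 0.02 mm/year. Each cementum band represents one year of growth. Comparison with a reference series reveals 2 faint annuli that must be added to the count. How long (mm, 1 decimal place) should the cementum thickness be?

True cementum band count = 27 + 2 = 29.
29 years at 0.02 mm/year gives 0.02 × 29 = 0.6 mm.

0.6 mm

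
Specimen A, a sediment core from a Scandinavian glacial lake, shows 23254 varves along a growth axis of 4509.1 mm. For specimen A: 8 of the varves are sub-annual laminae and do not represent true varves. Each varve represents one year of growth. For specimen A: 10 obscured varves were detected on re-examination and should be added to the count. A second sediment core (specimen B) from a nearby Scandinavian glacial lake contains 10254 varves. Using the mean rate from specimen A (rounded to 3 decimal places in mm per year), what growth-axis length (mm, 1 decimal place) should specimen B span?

1989.3 mm

Specimen A: true varve count = 23254 − 8 + 10 = 23256.
A: 4509.1 mm over 23256 years gives 4509.1 / 23256 ≈ 0.194 mm/yr.
B's length ≈ 0.194 × 10254 = 1989.3 mm.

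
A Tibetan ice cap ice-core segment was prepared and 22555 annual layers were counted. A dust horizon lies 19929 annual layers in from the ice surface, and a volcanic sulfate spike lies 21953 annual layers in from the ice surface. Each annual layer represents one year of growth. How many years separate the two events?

2024 years

21953 − 19929 = 2024 annual layers lie between the two events.
One annual layer per year makes the interval 2024 years.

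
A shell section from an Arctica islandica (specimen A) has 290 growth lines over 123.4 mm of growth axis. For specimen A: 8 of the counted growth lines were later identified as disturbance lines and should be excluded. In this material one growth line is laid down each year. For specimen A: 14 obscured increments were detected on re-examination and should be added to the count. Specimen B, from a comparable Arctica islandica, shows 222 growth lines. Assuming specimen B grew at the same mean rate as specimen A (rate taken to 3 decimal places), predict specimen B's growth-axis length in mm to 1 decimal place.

92.6 mm

Specimen A: correcting the raw count gives 290 − 8 + 14 = 296 true growth lines.
A: 123.4 mm over 296 years gives 123.4 / 296 ≈ 0.417 mm/yr.
Length of B = 0.417 × 222 = 92.6 mm.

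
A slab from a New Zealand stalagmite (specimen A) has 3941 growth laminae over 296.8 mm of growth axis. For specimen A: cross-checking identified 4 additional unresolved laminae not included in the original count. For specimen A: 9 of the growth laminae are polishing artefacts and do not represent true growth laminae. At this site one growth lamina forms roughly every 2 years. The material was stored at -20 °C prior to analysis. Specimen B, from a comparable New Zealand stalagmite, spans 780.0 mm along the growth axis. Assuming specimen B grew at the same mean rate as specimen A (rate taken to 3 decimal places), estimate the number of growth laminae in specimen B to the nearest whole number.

Specimen A: adjusted count: 3941 − 9 + 4 = 3936 growth laminae.
Specimen A: multiplying by 2 years per growth lamina: 3936 × 2 = 7872 years.
A: Extension rate ≈ 296.8 / 7872 = 0.038 mm/yr.
B spans 780.0 / 0.038 = 20526.32 years; at 2 years per growth lamina that is 20526.32 / 2 ≈ 10263 growth laminae.

10263 growth laminae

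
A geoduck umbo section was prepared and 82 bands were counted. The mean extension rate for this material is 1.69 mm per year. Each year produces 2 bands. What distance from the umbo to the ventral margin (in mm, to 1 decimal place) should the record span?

69.3 mm

82 bands at 2 per year is 82 / 2 = 41 years.
Length ≈ 1.69 × 41 = 69.3 mm.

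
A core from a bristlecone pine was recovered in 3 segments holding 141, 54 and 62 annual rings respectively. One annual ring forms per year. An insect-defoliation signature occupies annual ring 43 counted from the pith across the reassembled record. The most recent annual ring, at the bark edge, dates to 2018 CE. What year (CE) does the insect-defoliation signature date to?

1804 CE

Total annual rings = 141 + 54 + 62 = 257.
257 − 43 = 214 annual rings lie beyond the insect-defoliation signature toward the bark edge.
2018 − 214 = 1804 CE.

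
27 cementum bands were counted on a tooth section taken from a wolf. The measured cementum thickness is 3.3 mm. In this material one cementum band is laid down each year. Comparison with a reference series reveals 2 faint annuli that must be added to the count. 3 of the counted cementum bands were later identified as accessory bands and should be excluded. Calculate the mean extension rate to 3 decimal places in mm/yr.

Adjusted count: 27 − 3 + 2 = 26 cementum bands.
Extension rate ≈ 3.3 / 26 = 0.127 mm/yr.

0.127 mm/yr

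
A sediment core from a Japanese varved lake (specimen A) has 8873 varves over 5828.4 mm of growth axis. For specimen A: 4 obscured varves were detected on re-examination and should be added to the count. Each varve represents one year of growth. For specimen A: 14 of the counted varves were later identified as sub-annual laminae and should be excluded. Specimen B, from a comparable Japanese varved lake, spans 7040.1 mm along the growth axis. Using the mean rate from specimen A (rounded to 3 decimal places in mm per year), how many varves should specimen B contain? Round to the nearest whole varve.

Specimen A: correcting the raw count gives 8873 − 14 + 4 = 8863 true varves.
A: Extension rate ≈ 5828.4 / 8863 = 0.658 mm/yr.
B spans 7040.1 / 0.658 = 10699.24 years ≈ 10699 varves.

10699 varves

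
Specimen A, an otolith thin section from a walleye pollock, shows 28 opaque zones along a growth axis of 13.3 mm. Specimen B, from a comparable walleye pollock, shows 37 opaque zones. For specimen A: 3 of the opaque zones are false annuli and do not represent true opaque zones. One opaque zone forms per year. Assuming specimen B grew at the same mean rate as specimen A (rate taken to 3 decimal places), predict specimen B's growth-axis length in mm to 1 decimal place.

Specimen A: true opaque zone count = 28 − 3 = 25.
A: Mean rate = 13.3 mm / 25 years ≈ 0.532 mm/yr.
B's length ≈ 0.532 × 37 = 19.7 mm.

19.7 mm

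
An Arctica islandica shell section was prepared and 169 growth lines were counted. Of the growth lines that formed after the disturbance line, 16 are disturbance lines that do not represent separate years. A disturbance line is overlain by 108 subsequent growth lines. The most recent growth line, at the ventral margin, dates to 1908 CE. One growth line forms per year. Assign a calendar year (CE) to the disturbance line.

108 growth lines formed after the disturbance line.
Removing the 16 false growth lines leaves 108 − 16 = 92 true growth lines beyond the disturbance line.
1908 − 92 = 1816 CE.

1816 CE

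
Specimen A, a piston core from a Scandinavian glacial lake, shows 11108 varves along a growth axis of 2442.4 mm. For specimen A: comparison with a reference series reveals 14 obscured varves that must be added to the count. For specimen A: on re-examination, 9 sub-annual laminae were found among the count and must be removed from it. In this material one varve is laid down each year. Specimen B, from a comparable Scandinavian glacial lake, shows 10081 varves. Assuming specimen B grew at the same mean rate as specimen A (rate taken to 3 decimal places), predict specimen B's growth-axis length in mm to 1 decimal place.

2217.8 mm

Specimen A: after corrections the count is 11108 − 9 + 14 = 11113 varves.
A: 2442.4 mm over 11113 years gives 2442.4 / 11113 ≈ 0.220 mm/yr.
Length of B = 0.220 × 10081 = 2217.8 mm.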